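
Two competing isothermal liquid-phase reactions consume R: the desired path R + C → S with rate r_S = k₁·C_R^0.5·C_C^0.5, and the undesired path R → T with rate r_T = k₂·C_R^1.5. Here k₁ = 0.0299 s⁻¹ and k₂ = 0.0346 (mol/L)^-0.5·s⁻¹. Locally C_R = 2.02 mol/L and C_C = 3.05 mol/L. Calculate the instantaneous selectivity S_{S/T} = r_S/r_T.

S_{S/T} = r_S/r_T = (k₁·C_R^0.5·C_C^0.5)/(k₂·C_R^1.5) = (k₁/k₂)·C_R⁻¹·C_C^0.5.
= (0.0299×2.020^0.5×3.050^0.5) / (0.0346×2.020^1.5) = 0.07422/0.09934 = 0.747.

0.747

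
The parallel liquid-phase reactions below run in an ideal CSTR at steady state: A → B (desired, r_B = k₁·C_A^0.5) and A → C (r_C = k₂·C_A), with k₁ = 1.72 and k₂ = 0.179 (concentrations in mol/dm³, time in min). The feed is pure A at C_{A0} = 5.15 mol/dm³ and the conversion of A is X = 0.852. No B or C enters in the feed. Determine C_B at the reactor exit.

Exit C_A = C_{A0}(1−X) = 5.15×0.148 = 0.7622 mol/dm³.
Rates in a CSTR are evaluated at the outlet concentration: r_B = 1.72×0.7622^0.5 = 1.502, r_C = 0.179×0.7622 = 0.1364.
Fraction of consumed A going to B: r_B/(r_B+r_C) = 0.9167.
C_B = 0.9167·C_{A0}·X = 0.9167×5.15×0.852 = 4.02 mol/dm³.

4.02 mol/dm³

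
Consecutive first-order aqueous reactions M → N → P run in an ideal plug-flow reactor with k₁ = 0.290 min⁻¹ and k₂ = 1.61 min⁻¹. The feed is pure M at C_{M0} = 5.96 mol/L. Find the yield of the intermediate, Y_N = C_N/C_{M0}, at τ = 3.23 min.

0.0849

Solving the coupled first-order balances gives C_N(τ) = [k₁/(k₂−k₁)]·C_{M0}·(e^(−k₁τ) − e^(−k₂τ)).
e^(−k₁τ) = e^(−0.290×3.23) = e^(−0.9367) = 0.3919; e^(−k₂τ) = e^(−5.200) = 0.005515.
C_N = 0.290×5.96/(1.61−0.290) × (0.3919−0.005515) = 1.309×0.3864 = 0.5060 mol/L.
Y_N = C_N/C_{M0} = 0.5060/5.96 = 0.0849.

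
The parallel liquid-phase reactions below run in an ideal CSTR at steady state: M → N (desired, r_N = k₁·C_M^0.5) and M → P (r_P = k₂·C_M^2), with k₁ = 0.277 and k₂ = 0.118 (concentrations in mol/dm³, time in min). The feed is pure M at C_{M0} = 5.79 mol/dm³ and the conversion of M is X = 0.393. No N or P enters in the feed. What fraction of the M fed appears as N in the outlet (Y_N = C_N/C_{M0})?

Exit C_M = C_{M0}(1−X) = 5.79×0.607 = 3.515 mol/dm³.
A CSTR operates uniformly at the exit composition, giving r_N = 0.5193 and r_P = 1.458 (each k·C_M^n at C_M = 3.515).
Fraction of consumed M going to N: r_N/(r_N+r_P) = 0.2627.
C_N = 0.2627·C_{M0}·X = 0.2627×5.79×0.393 = 0.598 mol/dm³; Y_N = C_N/C_{M0} = 0.103.

0.103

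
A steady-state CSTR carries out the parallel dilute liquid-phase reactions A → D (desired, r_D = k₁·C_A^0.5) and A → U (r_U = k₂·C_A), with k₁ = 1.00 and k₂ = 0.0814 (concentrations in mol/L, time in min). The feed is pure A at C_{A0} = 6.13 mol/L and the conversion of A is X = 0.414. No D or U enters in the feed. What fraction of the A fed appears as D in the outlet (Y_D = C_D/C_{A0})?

Exit C_A = C_{A0}(1−X) = 6.13×0.586 = 3.592 mol/L.
A CSTR operates uniformly at the exit composition, giving r_D = 1.895 and r_U = 0.2924 (each k·C_A^n at C_A = 3.592).
Fraction of consumed A going to D: r_D/(r_D+r_U) = 0.8663.
C_D = 0.8663·C_{A0}·X = 0.8663×6.13×0.414 = 2.20 mol/L; Y_D = C_D/C_{A0} = 0.359.

0.359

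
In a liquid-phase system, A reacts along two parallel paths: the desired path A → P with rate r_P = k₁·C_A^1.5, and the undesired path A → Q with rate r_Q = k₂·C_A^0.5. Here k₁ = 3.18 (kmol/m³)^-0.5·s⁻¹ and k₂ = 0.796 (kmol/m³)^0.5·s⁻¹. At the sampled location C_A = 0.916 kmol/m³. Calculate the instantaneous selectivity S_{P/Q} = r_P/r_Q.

3.66

S_{P/Q} = r_P/r_Q = (k₁·C_A^1.5)/(k₂·C_A^0.5) = (k₁/k₂)·C_A.
= (3.18×0.9160^1.5) / (0.796×0.9160^0.5) = 2.788/0.7618 = 3.66.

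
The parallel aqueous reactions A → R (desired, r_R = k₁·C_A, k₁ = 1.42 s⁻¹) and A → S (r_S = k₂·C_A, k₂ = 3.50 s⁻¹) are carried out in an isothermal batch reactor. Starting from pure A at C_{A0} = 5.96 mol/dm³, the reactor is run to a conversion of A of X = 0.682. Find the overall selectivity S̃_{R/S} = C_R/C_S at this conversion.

C_A = C_{A0}(1−X) = 1.895 mol/dm³.
Both paths are first order in A, so the instantaneous fraction to R is constant: dC_R/d(−C_A) = k₁/(k₁+k₂) = 0.2886.
C_R = 0.2886·(C_{A0}−C_A) = 0.2886×4.065 = 1.17 mol/dm³.
C_S = (C_{A0}−C_A)−C_R = 2.892 mol/dm³; S̃_{R/S} = 1.173/2.892 = 0.406.

0.406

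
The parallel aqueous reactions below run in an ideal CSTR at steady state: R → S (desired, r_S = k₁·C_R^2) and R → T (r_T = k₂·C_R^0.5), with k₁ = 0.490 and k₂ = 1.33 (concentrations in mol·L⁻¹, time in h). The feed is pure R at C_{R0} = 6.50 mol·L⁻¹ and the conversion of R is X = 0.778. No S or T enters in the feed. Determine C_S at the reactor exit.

Exit C_R = C_{R0}(1−X) = 6.50×0.222 = 1.443 mol·L⁻¹.
In a CSTR the entire volume is at exit conditions, so r_S = 0.490×1.443^2 = 1.020 and r_T = 1.33×1.443^0.5 = 1.598.
Fraction of consumed R going to S: r_S/(r_S+r_T) = 0.3897.
C_S = 0.3897·C_{R0}·X = 0.3897×6.50×0.778 = 1.97 mol·L⁻¹.

1.97 mol·L⁻¹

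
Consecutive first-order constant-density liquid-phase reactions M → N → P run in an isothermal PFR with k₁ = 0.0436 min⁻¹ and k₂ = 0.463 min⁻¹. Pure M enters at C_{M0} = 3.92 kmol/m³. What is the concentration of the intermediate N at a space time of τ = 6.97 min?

The intermediate concentration in a first-order A→B→C sequence is C_N = k₁C_{M0}(e^(−k₁τ) − e^(−k₂τ))/(k₂−k₁).
e^(−k₁τ) = e^(−0.0436×6.97) = e^(−0.3039) = 0.7379; e^(−k₂τ) = e^(−3.227) = 0.03967.
C_N = 0.0436×3.92/(0.463−0.0436) × (0.7379−0.03967) = 0.4075×0.6983 = 0.2846 kmol/m³.

0.285 kmol/m³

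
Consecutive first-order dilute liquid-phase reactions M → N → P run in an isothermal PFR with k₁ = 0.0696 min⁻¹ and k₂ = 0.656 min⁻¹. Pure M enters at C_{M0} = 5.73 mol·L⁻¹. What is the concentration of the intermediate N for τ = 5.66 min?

The intermediate concentration in a first-order A→B→C sequence is C_N = k₁C_{M0}(e^(−k₁τ) − e^(−k₂τ))/(k₂−k₁).
e^(−k₁τ) = e^(−0.0696×5.66) = e^(−0.3939) = 0.6744; e^(−k₂τ) = e^(−3.713) = 0.02441.
C_N = 0.0696×5.73/(0.656−0.0696) × (0.6744−0.02441) = 0.6801×0.6500 = 0.4421 mol·L⁻¹.

0.442 mol·L⁻¹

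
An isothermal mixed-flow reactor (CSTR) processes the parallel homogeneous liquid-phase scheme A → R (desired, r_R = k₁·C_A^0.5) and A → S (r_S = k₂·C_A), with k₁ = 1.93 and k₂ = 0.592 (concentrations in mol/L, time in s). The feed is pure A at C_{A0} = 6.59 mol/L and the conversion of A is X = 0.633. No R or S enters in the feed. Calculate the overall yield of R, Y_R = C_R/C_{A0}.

0.429

Exit C_A = C_{A0}(1−X) = 6.59×0.367 = 2.419 mol/L.
In a CSTR the entire volume is at exit conditions, so r_R = 1.93×2.419^0.5 = 3.001 and r_S = 0.592×2.419 = 1.432.
Fraction of consumed A going to R: r_R/(r_R+r_S) = 0.6770.
C_R = 0.6770·C_{A0}·X = 0.6770×6.59×0.633 = 2.82 mol/L; Y_R = C_R/C_{A0} = 0.429.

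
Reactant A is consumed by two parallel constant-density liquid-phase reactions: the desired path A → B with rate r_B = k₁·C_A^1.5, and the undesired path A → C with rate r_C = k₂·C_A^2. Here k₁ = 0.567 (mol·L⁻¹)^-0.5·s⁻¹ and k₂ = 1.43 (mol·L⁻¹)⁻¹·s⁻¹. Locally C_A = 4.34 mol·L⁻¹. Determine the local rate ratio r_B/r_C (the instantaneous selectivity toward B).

S_{B/C} = r_B/r_C = (k₁·C_A^1.5)/(k₂·C_A^2) = (k₁/k₂)·C_A^-0.5.
= (0.567×4.340^1.5) / (1.43×4.340^2) = 5.126/26.93 = 0.190.
The undesired path is higher order in A, so low C_A (CSTR or dilute feed) favours B.

0.190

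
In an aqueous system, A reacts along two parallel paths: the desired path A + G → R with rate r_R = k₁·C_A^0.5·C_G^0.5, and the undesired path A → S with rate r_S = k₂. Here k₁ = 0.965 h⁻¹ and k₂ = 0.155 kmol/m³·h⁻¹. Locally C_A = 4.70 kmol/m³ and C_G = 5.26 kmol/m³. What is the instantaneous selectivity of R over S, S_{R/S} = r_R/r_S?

S_{R/S} = r_R/r_S = (k₁·C_A^0.5·C_G^0.5)/(k₂) = (k₁/k₂)·C_A^0.5·C_G^0.5.
= (0.965×4.700^0.5×5.260^0.5) / (0.155) = 4.798/0.1550 = 31.0.
Since the desired path is higher order in A, keeping C_A high (PFR or concentrated feed) favours R.

31.0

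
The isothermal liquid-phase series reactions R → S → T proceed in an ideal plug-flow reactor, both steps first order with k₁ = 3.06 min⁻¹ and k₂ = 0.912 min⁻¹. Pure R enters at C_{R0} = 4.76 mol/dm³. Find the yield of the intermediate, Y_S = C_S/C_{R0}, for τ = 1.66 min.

0.305

Solving the coupled first-order balances gives C_S(τ) = [k₁/(k₂−k₁)]·C_{R0}·(e^(−k₁τ) − e^(−k₂τ)).
e^(−k₁τ) = e^(−3.06×1.66) = e^(−5.080) = 0.006222; e^(−k₂τ) = e^(−1.514) = 0.2200.
C_S = 3.06×4.76/(0.912−3.06) × (0.006222−0.2200) = (-6.781)×(-0.2138) = 1.450 mol/dm³.
Y_S = C_S/C_{R0} = 1.450/4.76 = 0.305.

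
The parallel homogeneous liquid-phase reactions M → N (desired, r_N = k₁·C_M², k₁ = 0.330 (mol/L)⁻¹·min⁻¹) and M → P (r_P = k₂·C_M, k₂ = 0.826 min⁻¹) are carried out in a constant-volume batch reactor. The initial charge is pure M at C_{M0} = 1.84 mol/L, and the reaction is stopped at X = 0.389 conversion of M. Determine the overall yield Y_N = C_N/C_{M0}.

C_M = C_{M0}(1−X) = 1.124 mol/L.
Along a PFR/batch, dC_P/dC_M = −r_P/(r_N+r_P) = −k₂/(k₂+k₁·C_M).
Integrating from C_{M0} to C_M: C_P = (0.826/0.330)·ln[(0.826+0.330·1.84)/(0.826+0.330·1.12)] = 2.503·ln(1.433/1.197) = 0.4508 mol/L.
Then C_N = (C_{M0}−C_M) − C_P = 0.7158 − 0.4508 = 0.2650 mol/L.
Y_N = C_N/C_{M0} = 0.2650/1.84 = 0.144.

0.144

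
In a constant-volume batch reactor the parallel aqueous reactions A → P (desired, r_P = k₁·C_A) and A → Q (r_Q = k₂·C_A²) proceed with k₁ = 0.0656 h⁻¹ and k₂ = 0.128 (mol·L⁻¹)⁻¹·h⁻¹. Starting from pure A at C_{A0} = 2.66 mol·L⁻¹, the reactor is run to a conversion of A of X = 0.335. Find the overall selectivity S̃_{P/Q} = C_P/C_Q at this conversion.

C_A = C_{A0}(1−X) = 1.769 mol·L⁻¹.
Along a PFR/batch, dC_P/dC_A = −r_P/(r_P+r_Q) = −k₁/(k₁+k₂·C_A).
Integrating from C_{A0} to C_A: C_P = (0.0656/0.128)·ln[(0.0656+0.128·2.66)/(0.0656+0.128·1.77)] = 0.5125·ln(0.4061/0.2920) = 0.1690 mol·L⁻¹.
C_Q = (C_{A0}−C_A)−C_P = 0.7221 mol·L⁻¹; S̃_{P/Q} = 0.1690/0.7221 = 0.234.

0.234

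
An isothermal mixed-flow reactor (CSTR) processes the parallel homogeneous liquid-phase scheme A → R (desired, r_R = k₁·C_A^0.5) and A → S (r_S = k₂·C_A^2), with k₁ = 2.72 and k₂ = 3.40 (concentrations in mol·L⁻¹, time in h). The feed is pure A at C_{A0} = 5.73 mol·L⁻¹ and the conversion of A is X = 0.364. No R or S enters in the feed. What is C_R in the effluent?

0.215 mol·L⁻¹

Exit C_A = C_{A0}(1−X) = 5.73×0.636 = 3.644 mol·L⁻¹.
In a CSTR the entire volume is at exit conditions, so r_R = 2.72×3.644^0.5 = 5.192 and r_S = 3.40×3.644^2 = 45.15.
Fraction of consumed A going to R: r_R/(r_R+r_S) = 0.1031.
C_R = 0.1031·C_{A0}·X = 0.1031×5.73×0.364 = 0.215 mol·L⁻¹.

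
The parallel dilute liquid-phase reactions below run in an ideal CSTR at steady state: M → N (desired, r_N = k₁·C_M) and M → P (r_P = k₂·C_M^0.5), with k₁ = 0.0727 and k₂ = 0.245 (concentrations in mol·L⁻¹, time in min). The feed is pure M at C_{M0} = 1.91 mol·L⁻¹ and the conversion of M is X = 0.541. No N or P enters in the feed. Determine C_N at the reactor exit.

Exit C_M = C_{M0}(1−X) = 1.91×0.459 = 0.8767 mol·L⁻¹.
Rates in a CSTR are evaluated at the outlet concentration: r_N = 0.0727×0.8767 = 0.06374, r_P = 0.245×0.8767^0.5 = 0.2294.
Fraction of consumed M going to N: r_N/(r_N+r_P) = 0.2174.
C_N = 0.2174·C_{M0}·X = 0.2174×1.91×0.541 = 0.225 mol·L⁻¹.

0.225 mol·L⁻¹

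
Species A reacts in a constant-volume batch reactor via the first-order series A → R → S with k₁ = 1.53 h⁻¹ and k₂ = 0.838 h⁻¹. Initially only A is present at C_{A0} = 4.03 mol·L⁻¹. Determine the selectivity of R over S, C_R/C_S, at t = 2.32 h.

0.352

The intermediate concentration in a first-order A→B→C sequence is C_R = k₁C_{A0}(e^(−k₁t) − e^(−k₂t))/(k₂−k₁).
e^(−k₁t) = e^(−1.53×2.32) = e^(−3.550) = 0.02874; e^(−k₂t) = e^(−1.944) = 0.1431.
C_R = 1.53×4.03/(0.838−1.53) × (0.02874−0.1431) = (-8.910)×(-0.1144) = 1.019 mol·L⁻¹.
C_A = C_{A0}e^(−k₁t) = 0.1158 mol·L⁻¹, so C_S = C_{A0}−C_A−C_R = 2.895 mol·L⁻¹; C_R/C_S = 0.352.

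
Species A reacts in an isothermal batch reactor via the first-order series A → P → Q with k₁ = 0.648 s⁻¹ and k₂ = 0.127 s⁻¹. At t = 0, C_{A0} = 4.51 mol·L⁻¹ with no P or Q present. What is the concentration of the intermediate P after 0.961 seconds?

1.96 mol·L⁻¹

For first-order series with pure A initially, C_P(t) = k₁C_{A0}/(k₂−k₁)·(e^(−k₁t) − e^(−k₂t)).
e^(−k₁t) = e^(−0.648×0.961) = e^(−0.6227) = 0.5365; e^(−k₂t) = e^(−0.1220) = 0.8851.
C_P = 0.648×4.51/(0.127−0.648) × (0.5365−0.8851) = (-5.609)×(-0.3486) = 1.956 mol·L⁻¹.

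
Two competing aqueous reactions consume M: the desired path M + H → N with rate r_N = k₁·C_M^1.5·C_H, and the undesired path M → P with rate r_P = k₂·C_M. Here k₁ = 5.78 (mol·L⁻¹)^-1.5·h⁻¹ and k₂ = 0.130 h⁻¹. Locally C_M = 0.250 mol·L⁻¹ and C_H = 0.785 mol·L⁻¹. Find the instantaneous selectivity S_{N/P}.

17.5

S_{N/P} = r_N/r_P = (k₁·C_M^1.5·C_H)/(k₂·C_M) = (k₁/k₂)·C_M^0.5·C_H.
= (5.78×0.2500^1.5×0.7850) / (0.130×0.2500) = 0.5672/0.03250 = 17.5.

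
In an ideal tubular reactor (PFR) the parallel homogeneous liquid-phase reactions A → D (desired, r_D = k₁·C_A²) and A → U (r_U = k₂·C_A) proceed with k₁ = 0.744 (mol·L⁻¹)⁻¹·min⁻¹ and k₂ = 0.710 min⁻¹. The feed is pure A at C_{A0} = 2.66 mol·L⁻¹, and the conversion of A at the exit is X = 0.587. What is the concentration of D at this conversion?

1.02 mol·L⁻¹

C_A = C_{A0}(1−X) = 1.099 mol·L⁻¹.
Along a PFR/batch, dC_U/dC_A = −r_U/(r_D+r_U) = −k₂/(k₂+k₁·C_A).
Integrating from C_{A0} to C_A: C_U = (0.710/0.744)·ln[(0.710+0.744·2.66)/(0.710+0.744·1.10)] = 0.9543·ln(2.689/1.527) = 0.5398 mol·L⁻¹.
Then C_D = (C_{A0}−C_A) − C_U = 1.561 − 0.5398 = 1.022 mol·L⁻¹.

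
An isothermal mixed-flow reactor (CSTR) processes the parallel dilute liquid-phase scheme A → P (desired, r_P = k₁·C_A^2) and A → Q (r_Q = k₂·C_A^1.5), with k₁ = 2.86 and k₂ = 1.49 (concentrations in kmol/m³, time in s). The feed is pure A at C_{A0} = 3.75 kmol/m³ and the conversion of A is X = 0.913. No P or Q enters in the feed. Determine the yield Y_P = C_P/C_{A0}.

Exit C_A = C_{A0}(1−X) = 3.75×0.0870 = 0.3262 kmol/m³.
In a CSTR the entire volume is at exit conditions, so r_P = 2.86×0.3262^2 = 0.3044 and r_Q = 1.49×0.3262^1.5 = 0.2777.
Fraction of consumed A going to P: r_P/(r_P+r_Q) = 0.5230.
C_P = 0.5230·C_{A0}·X = 0.5230×3.75×0.913 = 1.79 kmol/m³; Y_P = C_P/C_{A0} = 0.477.

0.477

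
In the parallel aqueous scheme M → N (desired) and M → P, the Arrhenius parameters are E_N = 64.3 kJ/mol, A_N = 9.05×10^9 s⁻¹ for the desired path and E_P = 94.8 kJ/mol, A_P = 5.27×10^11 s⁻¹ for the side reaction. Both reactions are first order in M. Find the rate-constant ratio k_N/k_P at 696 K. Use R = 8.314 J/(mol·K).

3.34

With equal orders, S_{N/P} = k_N/k_P = (A_N/A_P)·exp[(E_P−E_N)/(RT)].
(E_P−E_N)/(RT) = (94.8−64.3)×10³/(8.314×696) = 30500/5787 = 5.271.
k_N/k_P = (9.05×10^9/5.27×10^11)·exp(5.271) = 0.01717 × 194.6 = 3.34.
Since E_N < E_P, lowering the temperature improves selectivity toward N.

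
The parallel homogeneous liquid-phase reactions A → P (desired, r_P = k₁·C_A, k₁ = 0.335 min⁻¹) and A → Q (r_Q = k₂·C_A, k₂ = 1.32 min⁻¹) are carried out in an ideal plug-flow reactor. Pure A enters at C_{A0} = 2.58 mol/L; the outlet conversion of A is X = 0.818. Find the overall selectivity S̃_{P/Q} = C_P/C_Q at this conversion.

0.254

C_A = C_{A0}(1−X) = 0.4696 mol/L.
Both paths are first order in A, so the instantaneous fraction to P is constant: dC_P/d(−C_A) = k₁/(k₁+k₂) = 0.2024.
C_P = 0.2024·(C_{A0}−C_A) = 0.2024×2.110 = 0.427 mol/L.
C_Q = (C_{A0}−C_A)−C_P = 1.683 mol/L; S̃_{P/Q} = 0.4272/1.683 = 0.254.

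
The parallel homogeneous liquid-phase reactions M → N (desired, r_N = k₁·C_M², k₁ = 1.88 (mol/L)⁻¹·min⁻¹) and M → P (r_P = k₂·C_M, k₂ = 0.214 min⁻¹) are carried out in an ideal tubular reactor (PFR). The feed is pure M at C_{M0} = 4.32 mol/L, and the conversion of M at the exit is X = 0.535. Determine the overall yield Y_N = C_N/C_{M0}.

0.516

C_M = C_{M0}(1−X) = 2.009 mol/L.
Along a PFR/batch, dC_P/dC_M = −r_P/(r_N+r_P) = −k₂/(k₂+k₁·C_M).
Integrating from C_{M0} to C_M: C_P = (0.214/1.88)·ln[(0.214+1.88·4.32)/(0.214+1.88·2.01)] = 0.1138·ln(8.336/3.991) = 0.08385 mol/L.
Then C_N = (C_{M0}−C_M) − C_P = 2.311 − 0.08385 = 2.227 mol/L.
Y_N = C_N/C_{M0} = 2.227/4.32 = 0.516.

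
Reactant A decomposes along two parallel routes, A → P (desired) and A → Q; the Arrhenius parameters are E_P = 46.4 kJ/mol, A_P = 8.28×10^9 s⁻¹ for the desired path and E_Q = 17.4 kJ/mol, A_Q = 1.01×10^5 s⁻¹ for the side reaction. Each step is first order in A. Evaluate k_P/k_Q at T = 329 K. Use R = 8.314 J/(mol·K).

2.04

Since both paths have the same order in A, the concentration cancels and S_{P/Q} = k_P/k_Q = (A_P/A_Q)·exp[(E_Q−E_P)/(RT)].
(E_Q−E_P)/(RT) = (17.4−46.4)×10³/(8.314×329) = -29000/2735 = -10.60.
k_P/k_Q = (8.28×10^9/1.01×10^5)·exp(-10.60) = 81980 × 2.486×10^-5 = 2.04.
Since E_P > E_Q, raising the temperature improves selectivity toward P.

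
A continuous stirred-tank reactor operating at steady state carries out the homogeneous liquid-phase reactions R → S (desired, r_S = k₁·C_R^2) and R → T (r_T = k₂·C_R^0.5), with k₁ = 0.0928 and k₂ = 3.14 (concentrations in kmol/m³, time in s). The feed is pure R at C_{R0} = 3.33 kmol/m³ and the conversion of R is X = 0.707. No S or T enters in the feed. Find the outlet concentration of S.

0.0652 kmol/m³

Exit C_R = C_{R0}(1−X) = 3.33×0.293 = 0.9757 kmol/m³.
Rates in a CSTR are evaluated at the outlet concentration: r_S = 0.0928×0.9757^2 = 0.08834, r_T = 3.14×0.9757^0.5 = 3.102.
Fraction of consumed R going to S: r_S/(r_S+r_T) = 0.02769.
C_S = 0.02769·C_{R0}·X = 0.02769×3.33×0.707 = 0.0652 kmol/m³.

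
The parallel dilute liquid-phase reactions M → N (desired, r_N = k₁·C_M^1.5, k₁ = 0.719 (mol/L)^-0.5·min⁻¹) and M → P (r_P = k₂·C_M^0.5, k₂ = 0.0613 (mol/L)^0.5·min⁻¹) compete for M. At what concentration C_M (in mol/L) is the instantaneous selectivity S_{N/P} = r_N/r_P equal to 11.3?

0.963 mol/L

S_{N/P} = (k₁/k₂)·C_M ⇒ C_M = S·k₂/k₁.
= 11.3×0.0613/0.719 = 0.963 mol/L.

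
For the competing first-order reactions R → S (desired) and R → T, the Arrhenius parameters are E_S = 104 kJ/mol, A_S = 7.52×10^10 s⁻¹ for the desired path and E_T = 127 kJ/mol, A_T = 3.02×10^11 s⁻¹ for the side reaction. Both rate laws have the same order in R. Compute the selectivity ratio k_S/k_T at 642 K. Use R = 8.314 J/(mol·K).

Since both paths have the same order in R, the concentration cancels and S_{S/T} = k_S/k_T = (A_S/A_T)·exp[(E_T−E_S)/(RT)].
(E_T−E_S)/(RT) = (127−104)×10³/(8.314×642) = 23000/5338 = 4.309.
k_S/k_T = (7.52×10^10/3.02×10^11)·exp(4.309) = 0.2490 × 74.37 = 18.5.
Since E_S < E_T, lowering the temperature improves selectivity toward S.

18.5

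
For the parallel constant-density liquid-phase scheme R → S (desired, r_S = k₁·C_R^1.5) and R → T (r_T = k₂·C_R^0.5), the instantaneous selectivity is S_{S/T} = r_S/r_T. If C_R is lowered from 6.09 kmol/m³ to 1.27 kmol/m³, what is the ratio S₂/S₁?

S_{S/T} = (k₁/k₂)·C_R, so S₂/S₁ = (C_{R,2}/C_{R,1}).
= 1.27/6.09 = 0.209.

0.209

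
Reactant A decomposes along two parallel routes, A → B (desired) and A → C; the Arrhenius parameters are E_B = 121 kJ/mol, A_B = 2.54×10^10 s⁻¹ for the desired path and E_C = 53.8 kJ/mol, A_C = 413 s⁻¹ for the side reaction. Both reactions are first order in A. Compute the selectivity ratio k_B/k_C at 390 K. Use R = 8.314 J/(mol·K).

0.0614

Since both paths have the same order in A, the concentration cancels and S_{B/C} = k_B/k_C = (A_B/A_C)·exp[(E_C−E_B)/(RT)].
(E_C−E_B)/(RT) = (53.8−121)×10³/(8.314×390) = -67200/3242 = -20.73.
k_B/k_C = (2.54×10^10/413)·exp(-20.73) = 6.150×10^7 × 9.983×10^-10 = 0.0614.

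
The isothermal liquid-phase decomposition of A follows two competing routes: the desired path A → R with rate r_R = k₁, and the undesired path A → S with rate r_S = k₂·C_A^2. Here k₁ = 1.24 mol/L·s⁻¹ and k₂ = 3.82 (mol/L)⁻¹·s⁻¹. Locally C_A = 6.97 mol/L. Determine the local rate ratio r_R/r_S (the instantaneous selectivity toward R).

0.00668

S_{R/S} = r_R/r_S = (k₁)/(k₂·C_A^2) = (k₁/k₂)·C_A^-2.
= (1.24) / (3.82×6.970^2) = 1.240/185.6 = 0.00668.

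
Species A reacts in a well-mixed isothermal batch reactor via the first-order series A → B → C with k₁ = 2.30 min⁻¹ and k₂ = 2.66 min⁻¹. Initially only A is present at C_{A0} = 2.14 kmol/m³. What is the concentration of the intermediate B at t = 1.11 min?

The intermediate concentration in a first-order A→B→C sequence is C_B = k₁C_{A0}(e^(−k₁t) − e^(−k₂t))/(k₂−k₁).
e^(−k₁t) = e^(−2.30×1.11) = e^(−2.553) = 0.07785; e^(−k₂t) = e^(−2.953) = 0.05220.
C_B = 2.30×2.14/(2.66−2.30) × (0.07785−0.05220) = 13.67×0.02564 = 0.3506 kmol/m³.

0.351 kmol/m³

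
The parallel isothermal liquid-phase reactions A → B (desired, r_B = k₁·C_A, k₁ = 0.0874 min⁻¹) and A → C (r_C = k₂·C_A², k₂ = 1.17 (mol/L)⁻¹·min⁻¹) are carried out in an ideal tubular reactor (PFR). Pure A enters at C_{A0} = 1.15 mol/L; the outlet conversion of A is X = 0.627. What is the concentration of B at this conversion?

C_A = C_{A0}(1−X) = 0.4289 mol/L.
Along a PFR/batch, dC_B/dC_A = −r_B/(r_B+r_C) = −k₁/(k₁+k₂·C_A).
Integrating from C_{A0} to C_A: C_B = (0.0874/1.17)·ln[(0.0874+1.17·1.15)/(0.0874+1.17·0.429)] = 0.07470·ln(1.433/0.5893) = 0.06638 mol/L.

0.0664 mol/L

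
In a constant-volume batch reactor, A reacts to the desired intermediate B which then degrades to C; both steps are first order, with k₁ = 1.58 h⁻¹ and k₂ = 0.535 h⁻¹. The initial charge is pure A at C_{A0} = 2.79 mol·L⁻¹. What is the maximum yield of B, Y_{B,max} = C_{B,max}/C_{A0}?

For a first-order series the maximum intermediate yield is C_{B,max}/C_{A0} = (k₁/k₂)^[k₂/(k₂−k₁)].
= (1.58/0.535)^(0.535/(0.535−1.58)) = (2.953)^(-0.5120) = 0.5744.

0.574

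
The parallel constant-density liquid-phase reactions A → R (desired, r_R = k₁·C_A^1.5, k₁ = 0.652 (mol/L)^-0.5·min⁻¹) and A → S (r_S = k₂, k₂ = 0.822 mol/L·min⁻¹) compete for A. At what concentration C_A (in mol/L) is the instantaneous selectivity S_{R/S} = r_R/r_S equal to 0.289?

0.510 mol/L

S_{R/S} = (k₁/k₂)·C_A^1.5 ⇒ C_A = (S·k₂/k₁)^(1/1.5).
= (0.289×0.822/0.652)^(0.6667) = (0.3644)^(0.6667) = 0.510 mol/L.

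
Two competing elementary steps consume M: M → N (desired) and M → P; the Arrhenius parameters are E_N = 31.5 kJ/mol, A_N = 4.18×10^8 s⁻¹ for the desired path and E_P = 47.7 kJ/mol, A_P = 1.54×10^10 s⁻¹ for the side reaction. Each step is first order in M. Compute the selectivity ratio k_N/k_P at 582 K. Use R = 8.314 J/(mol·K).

0.772

With equal orders, S_{N/P} = k_N/k_P = (A_N/A_P)·exp[(E_P−E_N)/(RT)].
(E_P−E_N)/(RT) = (47.7−31.5)×10³/(8.314×582) = 16200/4839 = 3.348.
k_N/k_P = (4.18×10^8/1.54×10^10)·exp(3.348) = 0.02714 × 28.45 = 0.772.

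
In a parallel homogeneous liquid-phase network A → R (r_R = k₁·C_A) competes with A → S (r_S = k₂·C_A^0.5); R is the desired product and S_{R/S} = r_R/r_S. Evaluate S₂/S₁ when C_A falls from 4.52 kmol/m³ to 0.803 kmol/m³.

S_{R/S} = (k₁/k₂)·C_A^0.5, so S₂/S₁ = (C_{A,2}/C_{A,1})^0.5.
= (0.803/4.52)^0.5 = (0.1777)^0.5 = 0.421.

0.421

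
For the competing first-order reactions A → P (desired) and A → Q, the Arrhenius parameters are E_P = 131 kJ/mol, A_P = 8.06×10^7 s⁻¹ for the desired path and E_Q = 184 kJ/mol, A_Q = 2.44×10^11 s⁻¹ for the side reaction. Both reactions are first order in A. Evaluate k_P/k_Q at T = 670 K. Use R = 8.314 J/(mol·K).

4.48

With equal orders, S_{P/Q} = k_P/k_Q = (A_P/A_Q)·exp[(E_Q−E_P)/(RT)].
(E_Q−E_P)/(RT) = (184−131)×10³/(8.314×670) = 53000/5570 = 9.515.
k_P/k_Q = (8.06×10^7/2.44×10^11)·exp(9.515) = 3.303×10^-4 × 13556 = 4.48.
Since E_P < E_Q, lowering the temperature improves selectivity toward P.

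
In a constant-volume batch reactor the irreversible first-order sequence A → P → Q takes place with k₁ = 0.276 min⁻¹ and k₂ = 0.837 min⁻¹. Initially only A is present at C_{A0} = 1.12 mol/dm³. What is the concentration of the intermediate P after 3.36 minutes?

0.185 mol/dm³

The intermediate concentration in a first-order A→B→C sequence is C_P = k₁C_{A0}(e^(−k₁t) − e^(−k₂t))/(k₂−k₁).
e^(−k₁t) = e^(−0.276×3.36) = e^(−0.9274) = 0.3956; e^(−k₂t) = e^(−2.812) = 0.06007.
C_P = 0.276×1.12/(0.837−0.276) × (0.3956−0.06007) = 0.5510×0.3355 = 0.1849 mol/dm³.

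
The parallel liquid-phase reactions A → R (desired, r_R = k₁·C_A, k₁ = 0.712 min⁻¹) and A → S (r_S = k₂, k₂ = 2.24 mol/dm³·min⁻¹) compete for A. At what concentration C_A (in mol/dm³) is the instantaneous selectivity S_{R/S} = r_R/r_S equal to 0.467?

S_{R/S} = (k₁/k₂)·C_A ⇒ C_A = S·k₂/k₁.
= 0.467×2.24/0.712 = 1.47 mol/dm³.

1.47 mol/dm³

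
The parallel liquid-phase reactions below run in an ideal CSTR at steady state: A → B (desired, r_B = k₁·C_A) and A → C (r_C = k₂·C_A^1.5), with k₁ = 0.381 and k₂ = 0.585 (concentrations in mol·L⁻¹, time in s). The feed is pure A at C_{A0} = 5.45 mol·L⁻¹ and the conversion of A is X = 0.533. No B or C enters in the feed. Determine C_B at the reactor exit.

0.842 mol·L⁻¹

Exit C_A = C_{A0}(1−X) = 5.45×0.467 = 2.545 mol·L⁻¹.
In a CSTR the entire volume is at exit conditions, so r_B = 0.381×2.545 = 0.9697 and r_C = 0.585×2.545^1.5 = 2.375.
Fraction of consumed A going to B: r_B/(r_B+r_C) = 0.2899.
C_B = 0.2899·C_{A0}·X = 0.2899×5.45×0.533 = 0.842 mol·L⁻¹.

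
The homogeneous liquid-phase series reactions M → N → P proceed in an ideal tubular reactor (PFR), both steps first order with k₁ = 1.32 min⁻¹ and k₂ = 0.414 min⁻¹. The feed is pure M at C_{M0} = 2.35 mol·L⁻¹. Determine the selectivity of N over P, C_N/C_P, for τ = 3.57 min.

0.475

Solving the coupled first-order balances gives C_N(τ) = [k₁/(k₂−k₁)]·C_{M0}·(e^(−k₁τ) − e^(−k₂τ)).
e^(−k₁τ) = e^(−1.32×3.57) = e^(−4.712) = 0.008983; e^(−k₂τ) = e^(−1.478) = 0.2281.
C_N = 1.32×2.35/(0.414−1.32) × (0.008983−0.2281) = (-3.424)×(-0.2191) = 0.7502 mol·L⁻¹.
C_M = C_{M0}e^(−k₁τ) = 0.02111 mol·L⁻¹, so C_P = C_{M0}−C_M−C_N = 1.579 mol·L⁻¹; C_N/C_P = 0.475.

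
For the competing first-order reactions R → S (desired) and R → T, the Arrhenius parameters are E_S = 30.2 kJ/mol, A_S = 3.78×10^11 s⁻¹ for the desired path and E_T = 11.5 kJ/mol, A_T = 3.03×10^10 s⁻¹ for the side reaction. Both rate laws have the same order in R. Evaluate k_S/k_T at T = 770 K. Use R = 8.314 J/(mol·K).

Since both paths have the same order in R, the concentration cancels and S_{S/T} = k_S/k_T = (A_S/A_T)·exp[(E_T−E_S)/(RT)].
(E_T−E_S)/(RT) = (11.5−30.2)×10³/(8.314×770) = -18700/6402 = -2.921.
k_S/k_T = (3.78×10^11/3.03×10^10)·exp(-2.921) = 12.48 × 0.05388 = 0.672.

0.672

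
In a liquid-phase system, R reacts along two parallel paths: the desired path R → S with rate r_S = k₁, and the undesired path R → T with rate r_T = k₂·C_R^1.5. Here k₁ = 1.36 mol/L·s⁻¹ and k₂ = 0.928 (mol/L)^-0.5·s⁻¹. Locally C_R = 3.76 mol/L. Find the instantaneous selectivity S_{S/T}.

0.201

S_{S/T} = r_S/r_T = (k₁)/(k₂·C_R^1.5) = (k₁/k₂)·C_R^-1.5.
= (1.36) / (0.928×3.760^1.5) = 1.360/6.766 = 0.201.
The undesired path is higher order in R, so low C_R (CSTR or dilute feed) favours S.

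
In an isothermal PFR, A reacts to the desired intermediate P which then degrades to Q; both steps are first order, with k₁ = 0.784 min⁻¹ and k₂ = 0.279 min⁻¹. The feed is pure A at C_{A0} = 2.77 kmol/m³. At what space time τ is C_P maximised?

2.05 min

Setting dC_P/dτ = 0 gives τ_opt = ln(k₂/k₁)/(k₂−k₁).
= ln(0.279/0.784)/(0.279−0.784) = ln(0.3559)/-0.5050 = -1.033/-0.5050 = 2.05 min.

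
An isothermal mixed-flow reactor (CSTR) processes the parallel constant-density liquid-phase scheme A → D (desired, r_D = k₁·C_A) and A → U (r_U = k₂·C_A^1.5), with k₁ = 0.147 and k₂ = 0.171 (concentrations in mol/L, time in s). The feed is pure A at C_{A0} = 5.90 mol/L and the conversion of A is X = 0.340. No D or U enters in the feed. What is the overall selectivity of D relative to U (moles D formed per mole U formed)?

Exit C_A = C_{A0}(1−X) = 5.90×0.660 = 3.894 mol/L.
In a CSTR the entire volume is at exit conditions, so r_D = 0.147×3.894 = 0.5724 and r_U = 0.171×3.894^1.5 = 1.314.
Overall selectivity = C_D/C_U = r_Dτ/(r_Uτ) = r_D/r_U = 0.436.

0.436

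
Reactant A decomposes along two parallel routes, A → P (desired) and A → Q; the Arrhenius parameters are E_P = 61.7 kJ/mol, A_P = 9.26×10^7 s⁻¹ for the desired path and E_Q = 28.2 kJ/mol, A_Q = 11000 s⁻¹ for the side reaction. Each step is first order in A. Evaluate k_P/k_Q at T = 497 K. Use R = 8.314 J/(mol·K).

2.54

k_P/k_Q = (A_P/A_Q)·exp[−(E_P−E_Q)/(RT)] = (A_P/A_Q)·exp[(E_Q−E_P)/(RT)].
(E_Q−E_P)/(RT) = (28.2−61.7)×10³/(8.314×497) = -33500/4132 = -8.107.
k_P/k_Q = (9.26×10^7/11000)·exp(-8.107) = 8418 × 3.013×10^-4 = 2.54.
Since E_P > E_Q, raising the temperature improves selectivity toward P.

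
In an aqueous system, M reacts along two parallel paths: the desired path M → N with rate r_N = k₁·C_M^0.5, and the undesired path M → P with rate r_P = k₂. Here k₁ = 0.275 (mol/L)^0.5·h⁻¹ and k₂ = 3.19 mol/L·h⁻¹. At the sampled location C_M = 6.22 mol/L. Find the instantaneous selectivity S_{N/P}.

0.215

S_{N/P} = r_N/r_P = (k₁·C_M^0.5)/(k₂) = (k₁/k₂)·C_M^0.5.
= (0.275×6.220^0.5) / (3.19) = 0.6858/3.190 = 0.215.
Since the desired path is higher order in M, keeping C_M high (PFR or concentrated feed) favours N.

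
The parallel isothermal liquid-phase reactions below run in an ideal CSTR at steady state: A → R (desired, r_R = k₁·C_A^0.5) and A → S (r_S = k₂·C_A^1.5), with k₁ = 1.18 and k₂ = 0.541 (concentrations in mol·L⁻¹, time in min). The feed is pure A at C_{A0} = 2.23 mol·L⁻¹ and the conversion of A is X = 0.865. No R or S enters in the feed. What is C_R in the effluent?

Exit C_A = C_{A0}(1−X) = 2.23×0.135 = 0.3011 mol·L⁻¹.
In a CSTR the entire volume is at exit conditions, so r_R = 1.18×0.3011^0.5 = 0.6474 and r_S = 0.541×0.3011^1.5 = 0.08936.
Fraction of consumed A going to R: r_R/(r_R+r_S) = 0.8787.
C_R = 0.8787·C_{A0}·X = 0.8787×2.23×0.865 = 1.69 mol·L⁻¹.

1.69 mol·L⁻¹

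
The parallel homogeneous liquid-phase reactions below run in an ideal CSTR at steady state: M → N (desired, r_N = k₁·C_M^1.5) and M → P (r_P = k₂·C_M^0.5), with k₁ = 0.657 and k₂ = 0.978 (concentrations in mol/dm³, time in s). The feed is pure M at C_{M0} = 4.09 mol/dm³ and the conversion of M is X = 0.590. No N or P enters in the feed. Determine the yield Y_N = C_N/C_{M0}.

0.313

Exit C_M = C_{M0}(1−X) = 4.09×0.410 = 1.677 mol/dm³.
A CSTR operates uniformly at the exit composition, giving r_N = 1.427 and r_P = 1.266 (each k·C_M^n at C_M = 1.677).
Fraction of consumed M going to N: r_N/(r_N+r_P) = 0.5297.
C_N = 0.5297·C_{M0}·X = 0.5297×4.09×0.590 = 1.28 mol/dm³; Y_N = C_N/C_{M0} = 0.313.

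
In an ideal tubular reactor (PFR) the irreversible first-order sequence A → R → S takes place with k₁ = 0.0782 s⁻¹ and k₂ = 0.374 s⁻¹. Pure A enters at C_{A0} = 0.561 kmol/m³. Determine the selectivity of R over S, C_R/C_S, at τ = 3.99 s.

The intermediate concentration in a first-order A→B→C sequence is C_R = k₁C_{A0}(e^(−k₁τ) − e^(−k₂τ))/(k₂−k₁).
e^(−k₁τ) = e^(−0.0782×3.99) = e^(−0.3120) = 0.7320; e^(−k₂τ) = e^(−1.492) = 0.2249.
C_R = 0.0782×0.561/(0.374−0.0782) × (0.7320−0.2249) = 0.1483×0.5071 = 0.07521 kmol/m³.
C_A = C_{A0}e^(−k₁τ) = 0.4106 kmol/m³, so C_S = C_{A0}−C_A−C_R = 0.07516 kmol/m³; C_R/C_S = 1.00.

1.00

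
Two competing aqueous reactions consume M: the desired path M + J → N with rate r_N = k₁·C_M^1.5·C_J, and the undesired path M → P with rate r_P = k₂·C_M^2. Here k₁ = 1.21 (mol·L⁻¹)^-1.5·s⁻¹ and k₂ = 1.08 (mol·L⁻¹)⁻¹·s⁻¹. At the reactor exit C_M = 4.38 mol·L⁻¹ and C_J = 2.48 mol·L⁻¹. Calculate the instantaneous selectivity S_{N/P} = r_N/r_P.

S_{N/P} = r_N/r_P = (k₁·C_M^1.5·C_J)/(k₂·C_M^2) = (k₁/k₂)·C_M^-0.5·C_J.
= (1.21×4.380^1.5×2.480) / (1.08×4.380^2) = 27.51/20.72 = 1.33.
The undesired path is higher order in M, so low C_M (CSTR or dilute feed) favours N.

1.33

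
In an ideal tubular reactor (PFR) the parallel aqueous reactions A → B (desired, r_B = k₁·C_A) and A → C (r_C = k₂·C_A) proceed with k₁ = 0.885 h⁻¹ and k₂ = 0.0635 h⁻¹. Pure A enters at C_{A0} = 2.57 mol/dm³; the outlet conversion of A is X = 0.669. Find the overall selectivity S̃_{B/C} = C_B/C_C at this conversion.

C_A = C_{A0}(1−X) = 0.8507 mol/dm³.
Both paths are first order in A, so the instantaneous fraction to B is constant: dC_B/d(−C_A) = k₁/(k₁+k₂) = 0.9331.
C_B = 0.9331·(C_{A0}−C_A) = 0.9331×1.719 = 1.60 mol/dm³.
C_C = (C_{A0}−C_A)−C_B = 0.1151 mol/dm³; S̃_{B/C} = 1.604/0.1151 = 13.9.

13.9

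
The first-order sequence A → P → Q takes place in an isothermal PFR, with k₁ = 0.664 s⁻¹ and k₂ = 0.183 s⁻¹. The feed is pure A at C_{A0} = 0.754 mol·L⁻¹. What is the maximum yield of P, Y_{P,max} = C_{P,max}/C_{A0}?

0.612

For a first-order series the maximum intermediate yield is C_{P,max}/C_{A0} = (k₁/k₂)^[k₂/(k₂−k₁)].
= (0.664/0.183)^(0.183/(0.183−0.664)) = (3.628)^(-0.3805) = 0.6124.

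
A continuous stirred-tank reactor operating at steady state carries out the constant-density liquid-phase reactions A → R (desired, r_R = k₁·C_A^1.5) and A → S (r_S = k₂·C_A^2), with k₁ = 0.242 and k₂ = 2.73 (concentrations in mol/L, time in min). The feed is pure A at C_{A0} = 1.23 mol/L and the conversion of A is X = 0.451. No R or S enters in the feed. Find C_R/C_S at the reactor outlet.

0.108

Exit C_A = C_{A0}(1−X) = 1.23×0.549 = 0.6753 mol/L.
Rates in a CSTR are evaluated at the outlet concentration: r_R = 0.242×0.6753^1.5 = 0.1343, r_S = 2.73×0.6753^2 = 1.245.
Overall selectivity = C_R/C_S = r_Rτ/(r_Sτ) = r_R/r_S = 0.108.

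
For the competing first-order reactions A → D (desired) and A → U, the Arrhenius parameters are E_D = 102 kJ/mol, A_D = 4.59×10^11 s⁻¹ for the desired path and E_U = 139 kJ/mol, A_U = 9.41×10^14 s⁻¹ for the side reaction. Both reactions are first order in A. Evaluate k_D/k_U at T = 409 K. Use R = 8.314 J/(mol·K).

With equal orders, S_{D/U} = k_D/k_U = (A_D/A_U)·exp[(E_U−E_D)/(RT)].
(E_U−E_D)/(RT) = (139−102)×10³/(8.314×409) = 37000/3400 = 10.88.
k_D/k_U = (4.59×10^11/9.41×10^14)·exp(10.88) = 4.878×10^-4 × 53156 = 25.9.
Since E_D < E_U, lowering the temperature improves selectivity toward D.

25.9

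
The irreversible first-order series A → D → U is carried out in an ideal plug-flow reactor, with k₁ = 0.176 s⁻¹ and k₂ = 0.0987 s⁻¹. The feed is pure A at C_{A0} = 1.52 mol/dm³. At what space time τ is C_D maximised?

7.48 s

The intermediate peaks when r₁ = r₂, i.e. k₁e^(−k₁τ) = k₂e^(−k₂τ), giving τ_opt = ln(k₂/k₁)/(k₂−k₁).
= ln(0.0987/0.176)/(0.0987−0.176) = ln(0.5608)/-0.07730 = -0.5784/-0.07730 = 7.48 s.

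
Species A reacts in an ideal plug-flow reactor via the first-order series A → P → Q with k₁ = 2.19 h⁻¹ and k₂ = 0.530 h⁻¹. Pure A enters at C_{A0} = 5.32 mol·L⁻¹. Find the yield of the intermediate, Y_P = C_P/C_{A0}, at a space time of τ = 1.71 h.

0.502

The intermediate concentration in a first-order A→B→C sequence is C_P = k₁C_{A0}(e^(−k₁τ) − e^(−k₂τ))/(k₂−k₁).
e^(−k₁τ) = e^(−2.19×1.71) = e^(−3.745) = 0.02364; e^(−k₂τ) = e^(−0.9063) = 0.4040.
C_P = 2.19×5.32/(0.530−2.19) × (0.02364−0.4040) = (-7.019)×(-0.3804) = 2.670 mol·L⁻¹.
Y_P = C_P/C_{A0} = 2.670/5.32 = 0.502.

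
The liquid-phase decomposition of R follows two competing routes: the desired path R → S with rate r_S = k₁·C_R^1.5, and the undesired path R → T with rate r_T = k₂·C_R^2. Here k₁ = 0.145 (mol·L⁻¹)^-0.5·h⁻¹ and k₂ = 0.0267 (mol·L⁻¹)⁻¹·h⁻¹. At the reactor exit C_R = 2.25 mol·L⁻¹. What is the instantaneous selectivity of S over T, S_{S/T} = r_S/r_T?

S_{S/T} = r_S/r_T = (k₁·C_R^1.5)/(k₂·C_R^2) = (k₁/k₂)·C_R^-0.5.
= (0.145×2.250^1.5) / (0.0267×2.250^2) = 0.4894/0.1352 = 3.62.

3.62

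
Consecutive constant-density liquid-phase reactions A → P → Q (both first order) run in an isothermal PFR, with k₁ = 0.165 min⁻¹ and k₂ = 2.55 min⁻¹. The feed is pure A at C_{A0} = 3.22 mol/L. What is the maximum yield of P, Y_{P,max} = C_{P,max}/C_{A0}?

0.0535

At the optimum, C_{P,max}/C_{A0} = (k₁/k₂)^[k₂/(k₂−k₁)].
= (0.165/2.55)^(2.55/(2.55−0.165)) = (0.06471)^(1.069) = 0.05354.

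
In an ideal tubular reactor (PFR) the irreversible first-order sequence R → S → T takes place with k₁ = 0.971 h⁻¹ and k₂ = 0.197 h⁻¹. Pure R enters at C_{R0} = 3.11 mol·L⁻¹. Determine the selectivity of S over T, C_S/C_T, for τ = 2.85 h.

For first-order series with pure R initially, C_S(τ) = k₁C_{R0}/(k₂−k₁)·(e^(−k₁τ) − e^(−k₂τ)).
e^(−k₁τ) = e^(−0.971×2.85) = e^(−2.767) = 0.06283; e^(−k₂τ) = e^(−0.5615) = 0.5704.
C_S = 0.971×3.11/(0.197−0.971) × (0.06283−0.5704) = (-3.902)×(-0.5076) = 1.980 mol·L⁻¹.
C_R = C_{R0}e^(−k₁τ) = 0.1954 mol·L⁻¹, so C_T = C_{R0}−C_R−C_S = 0.9344 mol·L⁻¹; C_S/C_T = 2.12.

2.12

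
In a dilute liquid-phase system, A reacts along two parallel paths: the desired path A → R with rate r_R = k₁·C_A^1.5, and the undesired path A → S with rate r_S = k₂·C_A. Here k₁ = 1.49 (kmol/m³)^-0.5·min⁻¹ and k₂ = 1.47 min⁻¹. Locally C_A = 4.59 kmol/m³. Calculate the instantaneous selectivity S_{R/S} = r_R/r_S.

2.17

S_{R/S} = r_R/r_S = (k₁·C_A^1.5)/(k₂·C_A) = (k₁/k₂)·C_A^0.5.
= (1.49×4.590^1.5) / (1.47×4.590) = 14.65/6.747 = 2.17.
Since the desired path is higher order in A, keeping C_A high (PFR or concentrated feed) favours R.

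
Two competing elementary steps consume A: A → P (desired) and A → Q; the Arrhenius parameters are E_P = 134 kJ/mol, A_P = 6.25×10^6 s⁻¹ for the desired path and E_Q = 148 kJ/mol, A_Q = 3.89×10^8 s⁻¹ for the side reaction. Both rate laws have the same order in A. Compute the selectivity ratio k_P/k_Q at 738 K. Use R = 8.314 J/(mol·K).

Since both paths have the same order in A, the concentration cancels and S_{P/Q} = k_P/k_Q = (A_P/A_Q)·exp[(E_Q−E_P)/(RT)].
(E_Q−E_P)/(RT) = (148−134)×10³/(8.314×738) = 14000/6136 = 2.282.
k_P/k_Q = (6.25×10^6/3.89×10^8)·exp(2.282) = 0.01607 × 9.793 = 0.157.

0.157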